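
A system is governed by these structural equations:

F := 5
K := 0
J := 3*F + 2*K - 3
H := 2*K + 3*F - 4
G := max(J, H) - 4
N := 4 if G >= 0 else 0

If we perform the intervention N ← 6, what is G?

do(N=6) replaces the equation N := 4 if G >= 0 else 0 with the constant N = 6.
Since G is not a descendant of the intervened variable, it is unaffected.
J = 3*F + 2*K - 3  [with F=5, K=0]  = 12
H = 2*K + 3*F - 4  [with K=0, F=5]  = 11
G = max(J, H) - 4  [with J=12, H=11]  = 8

8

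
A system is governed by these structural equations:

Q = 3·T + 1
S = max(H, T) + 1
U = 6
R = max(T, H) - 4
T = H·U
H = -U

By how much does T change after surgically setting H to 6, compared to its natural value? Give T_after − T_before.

72

The intervention breaks the incoming arrows to H: H = -U no longer applies, and H = 6.
T = H·U  [with H=6, U=6]  = 36
Without intervention: H = -U  [with U=6]  = -6; T = H·U  [with H=-6, U=6]  = -36.
Change = 36 − (-36) = 72.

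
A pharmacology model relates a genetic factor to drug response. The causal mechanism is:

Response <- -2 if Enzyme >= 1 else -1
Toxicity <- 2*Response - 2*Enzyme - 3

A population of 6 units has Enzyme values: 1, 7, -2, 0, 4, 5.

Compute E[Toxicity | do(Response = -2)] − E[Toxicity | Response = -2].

3.5

The intervention sets Response=-2 in all 6 units regardless of Enzyme. Recomputing Toxicity per unit gives -9, -21, -3, -7, -15, -17; average -12.
Observing Response=-2 restricts to units where Response's equation naturally yields -2: Enzyme ∈ {1, 7, 4, 5}. In that subpopulation Toxicity = -9, -21, -15, -17, mean -15.5.
Difference = -12 − (-15.5) = 3.5.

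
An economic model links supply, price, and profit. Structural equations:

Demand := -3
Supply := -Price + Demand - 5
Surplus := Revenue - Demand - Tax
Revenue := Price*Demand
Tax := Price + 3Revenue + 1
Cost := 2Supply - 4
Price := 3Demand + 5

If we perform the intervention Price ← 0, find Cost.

Under do(Price=0), the mechanism Price := 3Demand + 5 is discarded; Price is fixed at 0.
Supply = -Price + Demand - 5  [with Price=0, Demand=-3]  = -8
Cost = 2Supply - 4  [with Supply=-8]  = -20

-20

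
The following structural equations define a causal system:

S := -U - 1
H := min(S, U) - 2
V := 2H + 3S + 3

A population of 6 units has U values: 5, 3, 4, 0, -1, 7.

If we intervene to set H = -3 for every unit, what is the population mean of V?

Every unit gets H=-3 under the intervention. V values become -21, -15, -18, -6, -3, -27; E[V|do(H=-3)] = -15.

-15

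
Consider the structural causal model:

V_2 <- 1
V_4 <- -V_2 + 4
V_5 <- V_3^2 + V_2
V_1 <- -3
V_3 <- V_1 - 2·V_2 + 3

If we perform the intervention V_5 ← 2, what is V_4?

The intervention breaks the incoming arrows to V_5: V_5 <- V_3^2 + V_2 no longer applies, and V_5 = 2.
Since V_4 is not a descendant of the intervened variable, it is unaffected.
V_4 = -V_2 + 4  [with V_2=1]  = 3

3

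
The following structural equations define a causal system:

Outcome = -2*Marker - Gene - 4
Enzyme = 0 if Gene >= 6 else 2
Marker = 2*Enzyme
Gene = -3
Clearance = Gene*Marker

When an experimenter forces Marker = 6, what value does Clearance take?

-18

The intervention breaks the incoming arrows to Marker: Marker = 2*Enzyme no longer applies, and Marker = 6.
Clearance = Gene*Marker  [with Gene=-3, Marker=6]  = -18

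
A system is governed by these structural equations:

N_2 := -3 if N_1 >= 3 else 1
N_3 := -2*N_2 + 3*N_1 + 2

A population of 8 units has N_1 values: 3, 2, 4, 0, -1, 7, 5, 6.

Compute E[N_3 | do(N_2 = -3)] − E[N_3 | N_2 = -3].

-5.25

The intervention sets N_2=-3 in all 8 units regardless of N_1. Recomputing N_3 per unit gives 17, 14, 20, 8, 5, 29, 23, 26; average 17.75.
Conditioning on N_2=-3 selects the 5 unit(s) with N_1 ∈ {3, 4, 7, 5, 6}. Their N_3 values: 17, 20, 29, 23, 26. Mean = 23.
Difference = 17.75 − 23 = -5.25.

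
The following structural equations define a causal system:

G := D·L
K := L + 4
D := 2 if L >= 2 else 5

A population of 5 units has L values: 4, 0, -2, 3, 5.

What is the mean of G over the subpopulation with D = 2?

Observing D=2 restricts to units where D's equation naturally yields 2: L ∈ {4, 3, 5}. In that subpopulation G = 8, 6, 10, mean 8.

8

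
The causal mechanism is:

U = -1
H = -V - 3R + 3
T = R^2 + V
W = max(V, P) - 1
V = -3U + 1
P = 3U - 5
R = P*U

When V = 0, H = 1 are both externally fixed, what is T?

Setting V = 0, H = 1 by intervention discards those variables' equations.
P = 3U - 5  [with U=-1]  = -8
R = P*U  [with P=-8, U=-1]  = 8
T = R^2 + V  [with R=8, V=0]  = 64

64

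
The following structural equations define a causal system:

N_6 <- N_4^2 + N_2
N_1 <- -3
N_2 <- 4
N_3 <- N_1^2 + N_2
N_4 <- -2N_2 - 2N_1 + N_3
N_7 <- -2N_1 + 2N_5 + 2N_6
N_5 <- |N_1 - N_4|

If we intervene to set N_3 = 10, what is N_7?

164

The intervention breaks the incoming arrows to N_3: N_3 <- N_1^2 + N_2 no longer applies, and N_3 = 10.
N_4 = -2N_2 - 2N_1 + N_3  [with N_2=4, N_1=-3, N_3=10]  = 8
N_5 = |N_1 - N_4|  [with N_1=-3, N_4=8]  = 11
N_6 = N_4^2 + N_2  [with N_4=8, N_2=4]  = 68
N_7 = -2N_1 + 2N_5 + 2N_6  [with N_1=-3, N_5=11, N_6=68]  = 164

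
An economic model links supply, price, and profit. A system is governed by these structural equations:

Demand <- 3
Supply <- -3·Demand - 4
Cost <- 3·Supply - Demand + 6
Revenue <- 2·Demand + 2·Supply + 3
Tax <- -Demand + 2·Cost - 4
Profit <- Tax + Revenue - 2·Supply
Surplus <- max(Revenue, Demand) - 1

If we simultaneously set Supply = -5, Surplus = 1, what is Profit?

Under do(Supply = -5, Surplus = 1), each intervened variable's structural equation is replaced by its fixed value.
Cost = 3·Supply - Demand + 6  [with Supply=-5, Demand=3]  = -12
Revenue = 2·Demand + 2·Supply + 3  [with Demand=3, Supply=-5]  = -1
Tax = -Demand + 2·Cost - 4  [with Demand=3, Cost=-12]  = -31
Profit = Tax + Revenue - 2·Supply  [with Tax=-31, Revenue=-1, Supply=-5]  = -22

-22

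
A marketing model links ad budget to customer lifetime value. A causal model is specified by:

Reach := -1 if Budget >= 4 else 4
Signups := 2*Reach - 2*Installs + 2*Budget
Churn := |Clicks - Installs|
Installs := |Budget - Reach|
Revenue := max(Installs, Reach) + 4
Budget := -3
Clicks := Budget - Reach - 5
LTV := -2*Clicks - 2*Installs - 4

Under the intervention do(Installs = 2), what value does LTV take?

16

do(Installs=2) replaces the equation Installs := |Budget - Reach| with the constant Installs = 2.
Reach = -1 if Budget >= 4 else 4  [with Budget=-3]  = 4
Clicks = Budget - Reach - 5  [with Budget=-3, Reach=4]  = -12
LTV = -2*Clicks - 2*Installs - 4  [with Clicks=-12, Installs=2]  = 16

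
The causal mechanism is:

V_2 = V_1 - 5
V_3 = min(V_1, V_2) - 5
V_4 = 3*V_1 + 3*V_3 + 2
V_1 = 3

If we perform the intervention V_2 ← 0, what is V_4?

-4

Under do(V_2=0), the mechanism V_2 = V_1 - 5 is discarded; V_2 is fixed at 0.
V_3 = min(V_1, V_2) - 5  [with V_1=3, V_2=0]  = -5
V_4 = 3*V_1 + 3*V_3 + 2  [with V_1=3, V_3=-5]  = -4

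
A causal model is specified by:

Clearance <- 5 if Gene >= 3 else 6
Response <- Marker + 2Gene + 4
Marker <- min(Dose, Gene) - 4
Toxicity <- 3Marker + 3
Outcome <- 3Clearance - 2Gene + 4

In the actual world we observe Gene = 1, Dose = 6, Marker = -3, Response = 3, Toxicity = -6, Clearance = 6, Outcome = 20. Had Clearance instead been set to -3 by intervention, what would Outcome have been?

-7

Intervening sets Clearance = -3 and removes its equation (Clearance <- 5 if Gene >= 3 else 6).
Outcome = 3Clearance - 2Gene + 4  [with Clearance=-3, Gene=1]  = -7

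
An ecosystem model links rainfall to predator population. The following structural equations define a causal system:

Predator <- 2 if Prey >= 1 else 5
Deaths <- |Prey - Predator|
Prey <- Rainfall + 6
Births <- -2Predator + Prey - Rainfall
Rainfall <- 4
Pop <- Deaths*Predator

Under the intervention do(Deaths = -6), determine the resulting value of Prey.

Under do(Deaths=-6), the mechanism Deaths <- |Prey - Predator| is discarded; Deaths is fixed at -6.
No directed path runs from Deaths to Prey, so Prey keeps its natural value.
Prey = Rainfall + 6  [with Rainfall=4]  = 10

10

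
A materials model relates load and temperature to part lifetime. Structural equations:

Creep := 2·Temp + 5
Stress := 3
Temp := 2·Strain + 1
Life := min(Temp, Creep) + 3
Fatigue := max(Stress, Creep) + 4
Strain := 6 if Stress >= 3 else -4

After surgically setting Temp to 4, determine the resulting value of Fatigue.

do(Temp=4) replaces the equation Temp := 2·Strain + 1 with the constant Temp = 4.
Creep = 2·Temp + 5  [with Temp=4]  = 13
Fatigue = max(Stress, Creep) + 4  [with Stress=3, Creep=13]  = 17

17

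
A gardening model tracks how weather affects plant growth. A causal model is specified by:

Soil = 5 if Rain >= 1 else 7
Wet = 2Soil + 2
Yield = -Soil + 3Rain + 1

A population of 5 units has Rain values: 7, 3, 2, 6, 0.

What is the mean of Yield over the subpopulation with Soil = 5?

E[Yield|Soil=5] averages over only the 4 units with Soil=5 (Rain = 7, 3, 2, 6): Yield = 17, 5, 2, 14, mean 9.5.

9.5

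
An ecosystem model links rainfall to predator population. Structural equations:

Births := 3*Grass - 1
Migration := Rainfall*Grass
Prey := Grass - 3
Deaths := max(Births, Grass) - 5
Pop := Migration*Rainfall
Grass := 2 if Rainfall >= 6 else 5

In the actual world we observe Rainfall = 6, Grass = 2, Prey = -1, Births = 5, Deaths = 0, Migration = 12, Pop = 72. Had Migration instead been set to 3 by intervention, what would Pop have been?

Intervening sets Migration = 3 and removes its equation (Migration := Rainfall*Grass).
Pop = Migration*Rainfall  [with Migration=3, Rainfall=6]  = 18

18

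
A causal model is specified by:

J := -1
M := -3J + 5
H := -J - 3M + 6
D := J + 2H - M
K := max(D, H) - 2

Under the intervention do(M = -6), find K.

53

do(M=-6) replaces the equation M := -3J + 5 with the constant M = -6.
H = -J - 3M + 6  [with J=-1, M=-6]  = 25
D = J + 2H - M  [with J=-1, H=25, M=-6]  = 55
K = max(D, H) - 2  [with D=55, H=25]  = 53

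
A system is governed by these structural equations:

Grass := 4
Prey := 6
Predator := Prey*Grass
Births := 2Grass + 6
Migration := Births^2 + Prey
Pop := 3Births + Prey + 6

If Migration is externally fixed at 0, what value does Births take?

14

The intervention breaks the incoming arrows to Migration: Migration := Births^2 + Prey no longer applies, and Migration = 0.
Since Births is not a descendant of the intervened variable, it is unaffected.
Births = 2Grass + 6  [with Grass=4]  = 14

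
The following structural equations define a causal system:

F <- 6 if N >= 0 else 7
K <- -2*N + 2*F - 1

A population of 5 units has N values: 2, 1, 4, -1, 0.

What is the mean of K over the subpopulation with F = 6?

7.5

Observing F=6 restricts to units where F's equation naturally yields 6: N ∈ {2, 1, 4, 0}. In that subpopulation K = 7, 9, 3, 11, mean 7.5.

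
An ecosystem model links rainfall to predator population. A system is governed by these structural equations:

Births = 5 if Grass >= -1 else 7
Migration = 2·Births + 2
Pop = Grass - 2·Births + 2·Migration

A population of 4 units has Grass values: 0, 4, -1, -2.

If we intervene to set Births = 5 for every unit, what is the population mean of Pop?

14.25

Every unit gets Births=5 under the intervention. Pop values become 14, 18, 13, 12; E[Pop|do(Births=5)] = 14.25.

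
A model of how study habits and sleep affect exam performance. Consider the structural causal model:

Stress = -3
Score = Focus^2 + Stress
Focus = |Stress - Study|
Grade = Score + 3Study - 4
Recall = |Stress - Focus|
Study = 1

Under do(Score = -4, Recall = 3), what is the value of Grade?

-5

The joint intervention fixes Score = -4, Recall = 3, removing each variable's own equation.
Grade = Score + 3Study - 4  [with Score=-4, Study=1]  = -5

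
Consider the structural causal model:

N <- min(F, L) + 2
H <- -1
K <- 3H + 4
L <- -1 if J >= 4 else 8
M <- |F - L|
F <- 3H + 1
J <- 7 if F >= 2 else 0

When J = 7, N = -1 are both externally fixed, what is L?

-1

Setting J = 7, N = -1 by intervention discards those variables' equations.
L = -1 if J >= 4 else 8  [with J=7]  = -1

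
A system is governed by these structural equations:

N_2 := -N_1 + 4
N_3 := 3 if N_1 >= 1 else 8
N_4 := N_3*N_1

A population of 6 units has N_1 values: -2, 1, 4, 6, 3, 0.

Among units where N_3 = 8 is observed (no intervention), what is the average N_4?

-8

E[N_4|N_3=8] averages over only the 2 units with N_3=8 (N_1 = -2, 0): N_4 = -16, 0, mean -8.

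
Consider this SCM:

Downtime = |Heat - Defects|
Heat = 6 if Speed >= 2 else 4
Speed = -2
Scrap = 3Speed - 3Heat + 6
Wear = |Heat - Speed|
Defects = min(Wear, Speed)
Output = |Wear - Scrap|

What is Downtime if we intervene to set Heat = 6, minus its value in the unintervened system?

2

Under do(Heat=6), the mechanism Heat = 6 if Speed >= 2 else 4 is discarded; Heat is fixed at 6.
Wear = |Heat - Speed|  [with Heat=6, Speed=-2]  = 8
Defects = min(Wear, Speed)  [with Wear=8, Speed=-2]  = -2
Downtime = |Heat - Defects|  [with Heat=6, Defects=-2]  = 8
Without intervention: Heat = 6 if Speed >= 2 else 4  [with Speed=-2]  = 4; Wear = |Heat - Speed|  [with Heat=4, Speed=-2]  = 6; Defects = min(Wear, Speed)  [with Wear=6, Speed=-2]  = -2; Downtime = |Heat - Defects|  [with Heat=4, Defects=-2]  = 6.
Change = 8 − 6 = 2.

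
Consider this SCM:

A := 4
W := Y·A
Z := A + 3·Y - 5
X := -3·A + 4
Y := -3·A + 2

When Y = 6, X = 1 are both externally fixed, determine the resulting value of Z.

17

The joint intervention fixes Y = 6, X = 1, removing each variable's own equation.
Z = A + 3·Y - 5  [with A=4, Y=6]  = 17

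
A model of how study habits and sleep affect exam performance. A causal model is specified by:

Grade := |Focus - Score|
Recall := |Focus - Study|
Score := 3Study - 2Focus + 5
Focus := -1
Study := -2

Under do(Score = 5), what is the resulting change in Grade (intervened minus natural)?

4

do(Score=5) replaces the equation Score := 3Study - 2Focus + 5 with the constant Score = 5.
Grade = |Focus - Score|  [with Focus=-1, Score=5]  = 6
Without intervention: Score = 3Study - 2Focus + 5  [with Study=-2, Focus=-1]  = 1; Grade = |Focus - Score|  [with Focus=-1, Score=1]  = 2.
Change = 6 − 2 = 4.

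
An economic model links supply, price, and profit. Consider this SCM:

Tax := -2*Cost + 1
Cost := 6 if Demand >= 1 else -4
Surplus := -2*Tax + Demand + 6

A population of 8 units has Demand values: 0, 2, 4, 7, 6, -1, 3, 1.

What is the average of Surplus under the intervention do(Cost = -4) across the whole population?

The intervention sets Cost=-4 in all 8 units regardless of Demand. Recomputing Surplus per unit gives -12, -10, -8, -5, -6, -13, -9, -11; average -9.25.

-9.25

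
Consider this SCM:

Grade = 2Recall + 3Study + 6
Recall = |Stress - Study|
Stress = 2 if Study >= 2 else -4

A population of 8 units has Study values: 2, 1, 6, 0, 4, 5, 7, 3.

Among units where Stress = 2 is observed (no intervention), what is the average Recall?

E[Recall|Stress=2] averages over only the 6 units with Stress=2 (Study = 2, 6, 4, 5, 7, 3): Recall = 0, 4, 2, 3, 5, 1, mean 2.5.

2.5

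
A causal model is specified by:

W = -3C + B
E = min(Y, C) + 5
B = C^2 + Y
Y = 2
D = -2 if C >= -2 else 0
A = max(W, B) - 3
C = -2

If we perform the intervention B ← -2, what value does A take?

The intervention breaks the incoming arrows to B: B = C^2 + Y no longer applies, and B = -2.
W = -3C + B  [with C=-2, B=-2]  = 4
A = max(W, B) - 3  [with W=4, B=-2]  = 1

1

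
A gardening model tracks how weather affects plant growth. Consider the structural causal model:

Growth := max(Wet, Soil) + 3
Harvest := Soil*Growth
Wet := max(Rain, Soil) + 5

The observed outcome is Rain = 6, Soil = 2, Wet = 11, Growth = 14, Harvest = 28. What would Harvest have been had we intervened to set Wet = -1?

10

do(Wet=-1) replaces the equation Wet := max(Rain, Soil) + 5 with the constant Wet = -1.
Growth = max(Wet, Soil) + 3  [with Wet=-1, Soil=2]  = 5
Harvest = Soil*Growth  [with Soil=2, Growth=5]  = 10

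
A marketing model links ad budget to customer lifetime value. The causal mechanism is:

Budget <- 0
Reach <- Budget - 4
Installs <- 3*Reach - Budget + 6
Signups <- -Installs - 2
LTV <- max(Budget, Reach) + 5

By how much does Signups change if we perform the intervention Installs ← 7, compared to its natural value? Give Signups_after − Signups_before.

The intervention breaks the incoming arrows to Installs: Installs <- 3*Reach - Budget + 6 no longer applies, and Installs = 7.
Signups = -Installs - 2  [with Installs=7]  = -9
Without intervention: Reach = Budget - 4  [with Budget=0]  = -4; Installs = 3*Reach - Budget + 6  [with Reach=-4, Budget=0]  = -6; Signups = -Installs - 2  [with Installs=-6]  = 4.
Change = -9 − 4 = -13.

-13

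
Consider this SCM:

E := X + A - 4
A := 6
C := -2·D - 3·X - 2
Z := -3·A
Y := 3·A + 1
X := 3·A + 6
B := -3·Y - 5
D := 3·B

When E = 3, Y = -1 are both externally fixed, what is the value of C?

-62

Under do(E = 3, Y = -1), each intervened variable's structural equation is replaced by its fixed value.
X = 3·A + 6  [with A=6]  = 24
B = -3·Y - 5  [with Y=-1]  = -2
D = 3·B  [with B=-2]  = -6
C = -2·D - 3·X - 2  [with D=-6, X=24]  = -62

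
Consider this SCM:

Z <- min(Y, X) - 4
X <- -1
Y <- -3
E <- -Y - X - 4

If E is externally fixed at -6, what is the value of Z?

The intervention breaks the incoming arrows to E: E <- -Y - X - 4 no longer applies, and E = -6.
Z is not downstream of the intervention, so its value is determined by the original equations.
Z = min(Y, X) - 4  [with Y=-3, X=-1]  = -7

-7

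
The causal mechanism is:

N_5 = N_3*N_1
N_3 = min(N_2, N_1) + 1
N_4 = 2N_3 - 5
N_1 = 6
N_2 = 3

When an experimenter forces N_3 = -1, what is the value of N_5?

do(N_3=-1) replaces the equation N_3 = min(N_2, N_1) + 1 with the constant N_3 = -1.
N_5 = N_3*N_1  [with N_3=-1, N_1=6]  = -6

-6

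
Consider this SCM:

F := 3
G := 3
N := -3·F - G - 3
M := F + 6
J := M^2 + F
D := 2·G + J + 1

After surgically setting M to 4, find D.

26

Under do(M=4), the mechanism M := F + 6 is discarded; M is fixed at 4.
J = M^2 + F  [with M=4, F=3]  = 19
D = 2·G + J + 1  [with G=3, J=19]  = 26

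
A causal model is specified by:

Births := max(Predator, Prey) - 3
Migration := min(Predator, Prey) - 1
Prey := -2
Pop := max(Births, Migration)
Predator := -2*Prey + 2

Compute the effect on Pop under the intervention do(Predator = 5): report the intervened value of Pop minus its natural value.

-1

do(Predator=5) replaces the equation Predator := -2*Prey + 2 with the constant Predator = 5.
Births = max(Predator, Prey) - 3  [with Predator=5, Prey=-2]  = 2
Migration = min(Predator, Prey) - 1  [with Predator=5, Prey=-2]  = -3
Pop = max(Births, Migration)  [with Births=2, Migration=-3]  = 2
Without intervention: Predator = -2*Prey + 2  [with Prey=-2]  = 6; Births = max(Predator, Prey) - 3  [with Predator=6, Prey=-2]  = 3; Migration = min(Predator, Prey) - 1  [with Predator=6, Prey=-2]  = -3; Pop = max(Births, Migration)  [with Births=3, Migration=-3]  = 3.
Change = 2 − 3 = -1.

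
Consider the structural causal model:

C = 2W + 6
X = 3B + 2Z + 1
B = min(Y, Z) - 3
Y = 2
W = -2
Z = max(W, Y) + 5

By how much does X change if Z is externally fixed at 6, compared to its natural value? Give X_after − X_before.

-2

The intervention breaks the incoming arrows to Z: Z = max(W, Y) + 5 no longer applies, and Z = 6.
B = min(Y, Z) - 3  [with Y=2, Z=6]  = -1
X = 3B + 2Z + 1  [with B=-1, Z=6]  = 10
Without intervention: Z = max(W, Y) + 5  [with W=-2, Y=2]  = 7; B = min(Y, Z) - 3  [with Y=2, Z=7]  = -1; X = 3B + 2Z + 1  [with B=-1, Z=7]  = 12.
Change = 10 − 12 = -2.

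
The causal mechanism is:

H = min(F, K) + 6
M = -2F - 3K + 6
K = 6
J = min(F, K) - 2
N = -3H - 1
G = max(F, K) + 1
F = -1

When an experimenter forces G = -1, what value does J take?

-3

do(G=-1) replaces the equation G = max(F, K) + 1 with the constant G = -1.
J is not downstream of the intervention, so its value is determined by the original equations.
J = min(F, K) - 2  [with F=-1, K=6]  = -3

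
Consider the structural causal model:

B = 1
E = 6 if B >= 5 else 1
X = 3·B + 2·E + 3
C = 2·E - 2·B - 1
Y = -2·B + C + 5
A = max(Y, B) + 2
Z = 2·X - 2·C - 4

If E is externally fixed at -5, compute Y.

do(E=-5) replaces the equation E = 6 if B >= 5 else 1 with the constant E = -5.
C = 2·E - 2·B - 1  [with E=-5, B=1]  = -13
Y = -2·B + C + 5  [with B=1, C=-13]  = -10

-10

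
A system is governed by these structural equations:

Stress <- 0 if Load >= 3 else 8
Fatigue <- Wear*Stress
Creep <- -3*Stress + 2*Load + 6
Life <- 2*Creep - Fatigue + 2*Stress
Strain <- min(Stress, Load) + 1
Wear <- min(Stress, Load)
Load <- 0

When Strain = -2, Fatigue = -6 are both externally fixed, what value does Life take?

Under do(Strain = -2, Fatigue = -6), each intervened variable's structural equation is replaced by its fixed value.
Stress = 0 if Load >= 3 else 8  [with Load=0]  = 8
Creep = -3*Stress + 2*Load + 6  [with Stress=8, Load=0]  = -18
Life = 2*Creep - Fatigue + 2*Stress  [with Creep=-18, Fatigue=-6, Stress=8]  = -14

-14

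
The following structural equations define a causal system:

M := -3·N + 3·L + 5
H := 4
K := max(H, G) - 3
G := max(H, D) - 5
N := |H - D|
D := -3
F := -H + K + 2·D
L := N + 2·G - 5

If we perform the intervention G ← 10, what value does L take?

22

Intervening sets G = 10 and removes its equation (G := max(H, D) - 5).
N = |H - D|  [with H=4, D=-3]  = 7
L = N + 2·G - 5  [with N=7, G=10]  = 22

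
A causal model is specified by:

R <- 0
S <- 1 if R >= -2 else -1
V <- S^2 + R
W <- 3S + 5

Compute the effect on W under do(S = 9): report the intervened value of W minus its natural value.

Under do(S=9), the mechanism S <- 1 if R >= -2 else -1 is discarded; S is fixed at 9.
W = 3S + 5  [with S=9]  = 32
Without intervention: S = 1 if R >= -2 else -1  [with R=0]  = 1; W = 3S + 5  [with S=1]  = 8.
Change = 32 − 8 = 24.

24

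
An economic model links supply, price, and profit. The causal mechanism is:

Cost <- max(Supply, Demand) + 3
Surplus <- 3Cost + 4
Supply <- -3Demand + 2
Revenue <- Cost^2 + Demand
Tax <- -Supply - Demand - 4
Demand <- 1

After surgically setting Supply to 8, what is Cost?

The intervention breaks the incoming arrows to Supply: Supply <- -3Demand + 2 no longer applies, and Supply = 8.
Cost = max(Supply, Demand) + 3  [with Supply=8, Demand=1]  = 11

11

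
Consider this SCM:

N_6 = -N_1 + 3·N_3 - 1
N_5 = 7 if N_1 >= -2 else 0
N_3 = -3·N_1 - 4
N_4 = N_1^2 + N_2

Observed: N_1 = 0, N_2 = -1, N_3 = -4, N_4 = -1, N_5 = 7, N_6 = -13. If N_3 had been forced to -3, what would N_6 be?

-10

The intervention breaks the incoming arrows to N_3: N_3 = -3·N_1 - 4 no longer applies, and N_3 = -3.
N_6 = -N_1 + 3·N_3 - 1  [with N_1=0, N_3=-3]  = -10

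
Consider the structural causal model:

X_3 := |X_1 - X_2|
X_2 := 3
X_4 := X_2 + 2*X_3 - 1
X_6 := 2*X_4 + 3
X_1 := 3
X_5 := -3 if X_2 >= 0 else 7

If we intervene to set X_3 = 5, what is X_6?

The intervention breaks the incoming arrows to X_3: X_3 := |X_1 - X_2| no longer applies, and X_3 = 5.
X_4 = X_2 + 2*X_3 - 1  [with X_2=3, X_3=5]  = 12
X_6 = 2*X_4 + 3  [with X_4=12]  = 27

27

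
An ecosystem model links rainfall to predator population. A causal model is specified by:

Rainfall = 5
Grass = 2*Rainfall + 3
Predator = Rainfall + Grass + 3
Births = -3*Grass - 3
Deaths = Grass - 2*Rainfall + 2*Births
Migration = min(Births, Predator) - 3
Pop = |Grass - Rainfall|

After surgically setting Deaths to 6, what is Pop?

8

Under do(Deaths=6), the mechanism Deaths = Grass - 2*Rainfall + 2*Births is discarded; Deaths is fixed at 6.
Since Pop is not a descendant of the intervened variable, it is unaffected.
Grass = 2*Rainfall + 3  [with Rainfall=5]  = 13
Pop = |Grass - Rainfall|  [with Grass=13, Rainfall=5]  = 8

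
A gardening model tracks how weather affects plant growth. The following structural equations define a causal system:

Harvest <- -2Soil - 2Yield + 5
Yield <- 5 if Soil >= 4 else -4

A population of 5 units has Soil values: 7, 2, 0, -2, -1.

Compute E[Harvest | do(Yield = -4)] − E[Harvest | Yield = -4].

Under do(Yield=-4), Yield's equation is replaced by Yield=-4 for every unit. Per-unit Harvest: -1, 9, 13, 17, 15. Mean = 10.6.
Observing Yield=-4 restricts to units where Yield's equation naturally yields -4: Soil ∈ {2, 0, -2, -1}. In that subpopulation Harvest = 9, 13, 17, 15, mean 13.5.
Difference = 10.6 − 13.5 = -2.9.

-2.9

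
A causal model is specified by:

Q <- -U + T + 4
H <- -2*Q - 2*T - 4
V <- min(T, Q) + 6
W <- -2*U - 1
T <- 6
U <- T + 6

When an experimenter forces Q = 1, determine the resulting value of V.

7

The intervention breaks the incoming arrows to Q: Q <- -U + T + 4 no longer applies, and Q = 1.
V = min(T, Q) + 6  [with T=6, Q=1]  = 7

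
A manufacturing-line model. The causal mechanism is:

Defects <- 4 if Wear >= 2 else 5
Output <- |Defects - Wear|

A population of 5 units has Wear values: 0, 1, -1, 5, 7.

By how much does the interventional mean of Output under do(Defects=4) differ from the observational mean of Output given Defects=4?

The intervention sets Defects=4 in all 5 units regardless of Wear. Recomputing Output per unit gives 4, 3, 5, 1, 3; average 3.2.
Conditioning on Defects=4 selects the 2 unit(s) with Wear ∈ {5, 7}. Their Output values: 1, 3. Mean = 2.
Difference = 3.2 − 2 = 1.2.

1.2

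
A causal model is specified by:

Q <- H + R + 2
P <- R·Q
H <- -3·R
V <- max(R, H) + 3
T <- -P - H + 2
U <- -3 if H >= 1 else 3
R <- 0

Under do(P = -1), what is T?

3

Under do(P=-1), the mechanism P <- R·Q is discarded; P is fixed at -1.
H = -3·R  [with R=0]  = 0
T = -P - H + 2  [with P=-1, H=0]  = 3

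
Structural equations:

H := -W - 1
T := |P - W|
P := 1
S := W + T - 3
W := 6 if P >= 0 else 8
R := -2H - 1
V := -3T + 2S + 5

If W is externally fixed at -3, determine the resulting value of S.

do(W=-3) replaces the equation W := 6 if P >= 0 else 8 with the constant W = -3.
T = |P - W|  [with P=1, W=-3]  = 4
S = W + T - 3  [with W=-3, T=4]  = -2

-2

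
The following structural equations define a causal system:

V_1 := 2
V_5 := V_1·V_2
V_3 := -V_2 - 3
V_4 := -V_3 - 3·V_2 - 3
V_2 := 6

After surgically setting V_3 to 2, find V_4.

-23

The intervention breaks the incoming arrows to V_3: V_3 := -V_2 - 3 no longer applies, and V_3 = 2.
V_4 = -V_3 - 3·V_2 - 3  [with V_3=2, V_2=6]  = -23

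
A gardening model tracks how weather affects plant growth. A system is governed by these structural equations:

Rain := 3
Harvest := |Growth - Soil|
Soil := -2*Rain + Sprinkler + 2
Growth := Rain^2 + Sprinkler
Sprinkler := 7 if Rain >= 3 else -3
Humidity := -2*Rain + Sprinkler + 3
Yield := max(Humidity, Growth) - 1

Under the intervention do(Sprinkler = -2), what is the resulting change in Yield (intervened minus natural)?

-9

Under do(Sprinkler=-2), the mechanism Sprinkler := 7 if Rain >= 3 else -3 is discarded; Sprinkler is fixed at -2.
Growth = Rain^2 + Sprinkler  [with Rain=3, Sprinkler=-2]  = 7
Humidity = -2*Rain + Sprinkler + 3  [with Rain=3, Sprinkler=-2]  = -5
Yield = max(Humidity, Growth) - 1  [with Humidity=-5, Growth=7]  = 6
Without intervention: Sprinkler = 7 if Rain >= 3 else -3  [with Rain=3]  = 7; Growth = Rain^2 + Sprinkler  [with Rain=3, Sprinkler=7]  = 16; Humidity = -2*Rain + Sprinkler + 3  [with Rain=3, Sprinkler=7]  = 4; Yield = max(Humidity, Growth) - 1  [with Humidity=4, Growth=16]  = 15.
Change = 6 − 15 = -9.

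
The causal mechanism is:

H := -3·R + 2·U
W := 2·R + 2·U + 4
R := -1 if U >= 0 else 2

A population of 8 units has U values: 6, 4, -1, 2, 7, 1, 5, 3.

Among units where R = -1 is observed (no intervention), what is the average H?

Conditioning on R=-1 selects the 7 unit(s) with U ∈ {6, 4, 2, 7, 1, 5, 3}. Their H values: 15, 11, 7, 17, 5, 13, 9. Mean = 11.

11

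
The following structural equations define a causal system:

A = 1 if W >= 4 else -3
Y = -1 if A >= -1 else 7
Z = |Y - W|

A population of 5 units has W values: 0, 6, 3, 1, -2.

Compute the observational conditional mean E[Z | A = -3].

6.5

Observing A=-3 restricts to units where A's equation naturally yields -3: W ∈ {0, 3, 1, -2}. In that subpopulation Z = 7, 4, 6, 9, mean 6.5.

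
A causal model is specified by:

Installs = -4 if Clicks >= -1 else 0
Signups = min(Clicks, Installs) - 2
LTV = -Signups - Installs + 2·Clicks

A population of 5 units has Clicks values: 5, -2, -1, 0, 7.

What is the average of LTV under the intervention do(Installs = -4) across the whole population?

Every unit gets Installs=-4 under the intervention. LTV values become 20, 6, 8, 10, 24; E[LTV|do(Installs=-4)] = 13.6.

13.6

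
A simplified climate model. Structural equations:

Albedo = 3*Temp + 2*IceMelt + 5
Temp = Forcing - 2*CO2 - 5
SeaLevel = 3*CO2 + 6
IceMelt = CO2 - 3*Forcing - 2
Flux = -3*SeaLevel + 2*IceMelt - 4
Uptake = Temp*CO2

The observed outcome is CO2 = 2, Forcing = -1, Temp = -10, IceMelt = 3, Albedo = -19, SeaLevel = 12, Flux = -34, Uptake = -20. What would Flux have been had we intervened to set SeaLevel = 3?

Intervening sets SeaLevel = 3 and removes its equation (SeaLevel = 3*CO2 + 6).
IceMelt = CO2 - 3*Forcing - 2  [with CO2=2, Forcing=-1]  = 3
Flux = -3*SeaLevel + 2*IceMelt - 4  [with SeaLevel=3, IceMelt=3]  = -7

-7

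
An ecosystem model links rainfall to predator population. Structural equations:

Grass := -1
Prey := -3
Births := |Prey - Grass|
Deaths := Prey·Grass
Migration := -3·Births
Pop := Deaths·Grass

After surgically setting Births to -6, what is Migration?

do(Births=-6) replaces the equation Births := |Prey - Grass| with the constant Births = -6.
Migration = -3·Births  [with Births=-6]  = 18

18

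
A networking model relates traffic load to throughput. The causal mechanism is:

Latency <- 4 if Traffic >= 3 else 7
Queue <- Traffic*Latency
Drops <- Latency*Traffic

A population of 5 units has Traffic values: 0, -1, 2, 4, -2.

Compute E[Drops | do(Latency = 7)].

4.2

Every unit gets Latency=7 under the intervention. Drops values become 0, -7, 14, 28, -14; E[Drops|do(Latency=7)] = 4.2.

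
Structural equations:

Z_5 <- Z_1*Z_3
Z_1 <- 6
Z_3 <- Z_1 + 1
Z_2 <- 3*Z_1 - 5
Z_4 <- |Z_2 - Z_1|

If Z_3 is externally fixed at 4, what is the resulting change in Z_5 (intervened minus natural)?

-18

do(Z_3=4) replaces the equation Z_3 <- Z_1 + 1 with the constant Z_3 = 4.
Z_5 = Z_1*Z_3  [with Z_1=6, Z_3=4]  = 24
Without intervention: Z_3 = Z_1 + 1  [with Z_1=6]  = 7; Z_5 = Z_1*Z_3  [with Z_1=6, Z_3=7]  = 42.
Change = 24 − 42 = -18.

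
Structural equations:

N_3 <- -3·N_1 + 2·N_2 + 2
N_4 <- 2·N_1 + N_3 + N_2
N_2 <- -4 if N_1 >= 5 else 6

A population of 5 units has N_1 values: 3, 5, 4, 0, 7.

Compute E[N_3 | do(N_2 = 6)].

2.6

The intervention sets N_2=6 in all 5 units regardless of N_1. Recomputing N_3 per unit gives 5, -1, 2, 14, -7; average 2.6.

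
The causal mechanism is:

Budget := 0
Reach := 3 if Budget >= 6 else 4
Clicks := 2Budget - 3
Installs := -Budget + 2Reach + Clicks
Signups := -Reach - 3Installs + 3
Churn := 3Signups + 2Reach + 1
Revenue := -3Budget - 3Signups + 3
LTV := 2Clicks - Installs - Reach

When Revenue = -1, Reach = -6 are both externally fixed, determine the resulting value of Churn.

Under do(Revenue = -1, Reach = -6), each intervened variable's structural equation is replaced by its fixed value.
Clicks = 2Budget - 3  [with Budget=0]  = -3
Installs = -Budget + 2Reach + Clicks  [with Budget=0, Reach=-6, Clicks=-3]  = -15
Signups = -Reach - 3Installs + 3  [with Reach=-6, Installs=-15]  = 54
Churn = 3Signups + 2Reach + 1  [with Signups=54, Reach=-6]  = 151

151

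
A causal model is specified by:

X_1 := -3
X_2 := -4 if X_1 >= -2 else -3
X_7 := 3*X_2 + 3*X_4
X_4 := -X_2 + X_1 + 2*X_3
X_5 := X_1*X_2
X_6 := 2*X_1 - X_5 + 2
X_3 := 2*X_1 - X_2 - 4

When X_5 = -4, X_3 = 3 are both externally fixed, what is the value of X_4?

6

Under do(X_5 = -4, X_3 = 3), each intervened variable's structural equation is replaced by its fixed value.
X_2 = -4 if X_1 >= -2 else -3  [with X_1=-3]  = -3
X_4 = -X_2 + X_1 + 2*X_3  [with X_2=-3, X_1=-3, X_3=3]  = 6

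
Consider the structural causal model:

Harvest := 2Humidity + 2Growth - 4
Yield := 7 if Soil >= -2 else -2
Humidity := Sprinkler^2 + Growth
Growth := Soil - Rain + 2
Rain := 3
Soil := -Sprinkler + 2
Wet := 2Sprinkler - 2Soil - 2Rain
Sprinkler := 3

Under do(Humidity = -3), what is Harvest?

-14

Intervening sets Humidity = -3 and removes its equation (Humidity := Sprinkler^2 + Growth).
Soil = -Sprinkler + 2  [with Sprinkler=3]  = -1
Growth = Soil - Rain + 2  [with Soil=-1, Rain=3]  = -2
Harvest = 2Humidity + 2Growth - 4  [with Humidity=-3, Growth=-2]  = -14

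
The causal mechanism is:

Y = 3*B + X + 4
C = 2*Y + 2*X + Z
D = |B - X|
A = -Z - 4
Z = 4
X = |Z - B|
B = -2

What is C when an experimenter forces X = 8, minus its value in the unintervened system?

The intervention breaks the incoming arrows to X: X = |Z - B| no longer applies, and X = 8.
Y = 3*B + X + 4  [with B=-2, X=8]  = 6
C = 2*Y + 2*X + Z  [with Y=6, X=8, Z=4]  = 32
Without intervention: X = |Z - B|  [with Z=4, B=-2]  = 6; Y = 3*B + X + 4  [with B=-2, X=6]  = 4; C = 2*Y + 2*X + Z  [with Y=4, X=6, Z=4]  = 24.
Change = 32 − 24 = 8.

8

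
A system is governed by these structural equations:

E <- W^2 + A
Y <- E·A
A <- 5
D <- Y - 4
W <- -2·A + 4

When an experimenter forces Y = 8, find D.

Intervening sets Y = 8 and removes its equation (Y <- E·A).
D = Y - 4  [with Y=8]  = 4

4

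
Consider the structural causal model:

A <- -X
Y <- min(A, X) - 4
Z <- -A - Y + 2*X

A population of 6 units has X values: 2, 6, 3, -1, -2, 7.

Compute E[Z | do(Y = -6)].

do(Y=-6) breaks Y's dependence on X. With Y=-6 fixed, Z across the units is 12, 24, 15, 3, 0, 27, mean 13.5.

13.5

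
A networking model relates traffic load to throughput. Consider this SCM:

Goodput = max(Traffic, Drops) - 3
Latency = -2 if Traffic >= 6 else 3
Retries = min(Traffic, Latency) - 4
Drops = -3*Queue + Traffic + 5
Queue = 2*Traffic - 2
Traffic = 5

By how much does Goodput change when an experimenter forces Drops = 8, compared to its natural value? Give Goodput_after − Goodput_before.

Under do(Drops=8), the mechanism Drops = -3*Queue + Traffic + 5 is discarded; Drops is fixed at 8.
Goodput = max(Traffic, Drops) - 3  [with Traffic=5, Drops=8]  = 5
Without intervention: Queue = 2*Traffic - 2  [with Traffic=5]  = 8; Drops = -3*Queue + Traffic + 5  [with Queue=8, Traffic=5]  = -14; Goodput = max(Traffic, Drops) - 3  [with Traffic=5, Drops=-14]  = 2.
Change = 5 − 2 = 3.

3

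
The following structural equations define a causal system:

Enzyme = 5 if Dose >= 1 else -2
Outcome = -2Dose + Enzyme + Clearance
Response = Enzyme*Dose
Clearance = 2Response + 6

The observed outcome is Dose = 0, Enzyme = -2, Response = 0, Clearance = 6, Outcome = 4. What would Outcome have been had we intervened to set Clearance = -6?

-8

Intervening sets Clearance = -6 and removes its equation (Clearance = 2Response + 6).
Enzyme = 5 if Dose >= 1 else -2  [with Dose=0]  = -2
Outcome = -2Dose + Enzyme + Clearance  [with Dose=0, Enzyme=-2, Clearance=-6]  = -8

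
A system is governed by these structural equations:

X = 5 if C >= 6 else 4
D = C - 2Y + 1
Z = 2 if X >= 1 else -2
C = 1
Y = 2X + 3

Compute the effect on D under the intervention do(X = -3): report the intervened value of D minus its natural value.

Under do(X=-3), the mechanism X = 5 if C >= 6 else 4 is discarded; X is fixed at -3.
Y = 2X + 3  [with X=-3]  = -3
D = C - 2Y + 1  [with C=1, Y=-3]  = 8
Without intervention: X = 5 if C >= 6 else 4  [with C=1]  = 4; Y = 2X + 3  [with X=4]  = 11; D = C - 2Y + 1  [with C=1, Y=11]  = -20.
Change = 8 − (-20) = 28.

28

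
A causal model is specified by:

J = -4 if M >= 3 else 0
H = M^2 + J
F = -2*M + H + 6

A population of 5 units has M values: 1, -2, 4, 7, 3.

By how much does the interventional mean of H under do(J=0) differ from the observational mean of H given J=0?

13.3

Every unit gets J=0 under the intervention. H values become 1, 4, 16, 49, 9; E[H|do(J=0)] = 15.8.
Conditioning on J=0 selects the 2 unit(s) with M ∈ {1, -2}. Their H values: 1, 4. Mean = 2.5.
Difference = 15.8 − 2.5 = 13.3.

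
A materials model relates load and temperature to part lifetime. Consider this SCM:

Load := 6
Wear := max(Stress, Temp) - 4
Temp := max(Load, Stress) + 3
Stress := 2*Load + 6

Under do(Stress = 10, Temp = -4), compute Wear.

Setting Stress = 10, Temp = -4 by intervention discards those variables' equations.
Wear = max(Stress, Temp) - 4  [with Stress=10, Temp=-4]  = 6

6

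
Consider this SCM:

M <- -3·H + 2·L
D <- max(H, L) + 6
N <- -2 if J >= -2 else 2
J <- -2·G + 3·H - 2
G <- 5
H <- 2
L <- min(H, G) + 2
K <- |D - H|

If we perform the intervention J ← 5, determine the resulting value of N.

-2

Intervening sets J = 5 and removes its equation (J <- -2·G + 3·H - 2).
N = -2 if J >= -2 else 2  [with J=5]  = -2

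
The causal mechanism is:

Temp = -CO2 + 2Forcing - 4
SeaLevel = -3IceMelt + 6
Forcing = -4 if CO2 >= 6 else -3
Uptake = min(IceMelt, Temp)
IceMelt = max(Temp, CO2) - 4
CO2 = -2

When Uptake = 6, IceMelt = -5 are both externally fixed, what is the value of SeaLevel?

Setting Uptake = 6, IceMelt = -5 by intervention discards those variables' equations.
SeaLevel = -3IceMelt + 6  [with IceMelt=-5]  = 21

21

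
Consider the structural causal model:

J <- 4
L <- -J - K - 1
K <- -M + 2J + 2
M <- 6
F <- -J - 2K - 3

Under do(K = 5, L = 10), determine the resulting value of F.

Setting K = 5, L = 10 by intervention discards those variables' equations.
F = -J - 2K - 3  [with J=4, K=5]  = -17

-17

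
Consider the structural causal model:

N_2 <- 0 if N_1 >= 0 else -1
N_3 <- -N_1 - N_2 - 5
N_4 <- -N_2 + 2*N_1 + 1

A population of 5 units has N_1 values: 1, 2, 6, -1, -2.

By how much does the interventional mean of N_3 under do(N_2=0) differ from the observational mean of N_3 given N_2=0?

1.8

The intervention sets N_2=0 in all 5 units regardless of N_1. Recomputing N_3 per unit gives -6, -7, -11, -4, -3; average -6.2.
E[N_3|N_2=0] averages over only the 3 units with N_2=0 (N_1 = 1, 2, 6): N_3 = -6, -7, -11, mean -8.
Difference = -6.2 − (-8) = 1.8.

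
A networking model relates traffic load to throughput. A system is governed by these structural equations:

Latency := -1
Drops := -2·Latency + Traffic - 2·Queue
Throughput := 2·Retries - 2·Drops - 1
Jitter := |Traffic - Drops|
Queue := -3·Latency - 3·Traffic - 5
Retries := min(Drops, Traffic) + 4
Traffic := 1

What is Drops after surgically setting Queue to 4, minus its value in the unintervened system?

-18

The intervention breaks the incoming arrows to Queue: Queue := -3·Latency - 3·Traffic - 5 no longer applies, and Queue = 4.
Drops = -2·Latency + Traffic - 2·Queue  [with Latency=-1, Traffic=1, Queue=4]  = -5
Without intervention: Queue = -3·Latency - 3·Traffic - 5  [with Latency=-1, Traffic=1]  = -5; Drops = -2·Latency + Traffic - 2·Queue  [with Latency=-1, Traffic=1, Queue=-5]  = 13.
Change = -5 − 13 = -18.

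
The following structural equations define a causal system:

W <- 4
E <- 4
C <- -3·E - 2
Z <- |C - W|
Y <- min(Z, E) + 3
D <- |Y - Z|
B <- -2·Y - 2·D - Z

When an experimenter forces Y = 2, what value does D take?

16

The intervention breaks the incoming arrows to Y: Y <- min(Z, E) + 3 no longer applies, and Y = 2.
C = -3·E - 2  [with E=4]  = -14
Z = |C - W|  [with C=-14, W=4]  = 18
D = |Y - Z|  [with Y=2, Z=18]  = 16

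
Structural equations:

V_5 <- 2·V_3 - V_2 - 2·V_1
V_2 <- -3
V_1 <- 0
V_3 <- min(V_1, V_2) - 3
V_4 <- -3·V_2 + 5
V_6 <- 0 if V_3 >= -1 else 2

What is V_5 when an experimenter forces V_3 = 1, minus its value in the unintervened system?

do(V_3=1) replaces the equation V_3 <- min(V_1, V_2) - 3 with the constant V_3 = 1.
V_5 = 2·V_3 - V_2 - 2·V_1  [with V_3=1, V_2=-3, V_1=0]  = 5
Without intervention: V_3 = min(V_1, V_2) - 3  [with V_1=0, V_2=-3]  = -6; V_5 = 2·V_3 - V_2 - 2·V_1  [with V_3=-6, V_2=-3, V_1=0]  = -9.
Change = 5 − (-9) = 14.

14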